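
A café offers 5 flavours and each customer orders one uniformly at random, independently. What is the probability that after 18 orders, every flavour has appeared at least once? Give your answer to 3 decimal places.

By inclusion–exclusion over which flavours are missing,
P(all seen) = Σ_{j=0}^{5} (-1)^j C(5,j)((5-j)/5)^18
= 1.0000 - 0.0901 + 0.0010 - 0.0000 + 0.0000 - 0.0000
= 0.9109.

0.911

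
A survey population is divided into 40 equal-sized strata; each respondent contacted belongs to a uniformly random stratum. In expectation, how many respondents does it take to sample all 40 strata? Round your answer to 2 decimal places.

The wait to go from k to k+1 distinct strata is geometric with mean 40/(40-k).
E[T] = 40/40 + 40/39 + 40/38 + ... + 40/2 + 40/1 = 40·H_{40}.
H_{40} = 4.279, so E[T] = 171.142.

171.14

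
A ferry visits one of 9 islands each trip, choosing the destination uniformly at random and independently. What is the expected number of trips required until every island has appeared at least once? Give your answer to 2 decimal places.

After k distinct islands have appeared, the next trip gives a new one with probability (9-k)/9, so the expected wait for the (k+1)-th is 9/(9-k).
E[T] = 9/9 + 9/8 + 9/7 + ... + 9/2 + 9/1 = 9·H_{9}.
H_{9} = 2.829, so E[T] = 25.461.

25.46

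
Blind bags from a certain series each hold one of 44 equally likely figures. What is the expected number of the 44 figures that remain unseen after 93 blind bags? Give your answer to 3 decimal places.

5.187

For each figure, P(unseen after 93) = (43/44)^93 = 0.1179.
By linearity of expectation, E[unseen] = 44·(43/44)^93 = 5.1870.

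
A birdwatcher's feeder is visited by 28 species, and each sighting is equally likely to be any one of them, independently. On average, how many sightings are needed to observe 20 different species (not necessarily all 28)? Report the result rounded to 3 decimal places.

33.861

Going from k to k+1 distinct takes a geometric number of sightings with mean 28/(28-k).
Sum over k = 0,...,19: E = 28/28 + 28/27 + 28/26 + ... + 28/10 + 28/9 = 33.8608.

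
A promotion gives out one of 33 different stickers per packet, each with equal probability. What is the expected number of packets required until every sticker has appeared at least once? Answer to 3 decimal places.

Split into phases: going from k distinct to k+1 distinct takes on average 33/(33-k) packets.
E[T] = 33/33 + 33/32 + 33/31 + ... + 33/2 + 33/1 = 33·H_{33}.
H_{33} = 4.0888, so E[T] = 134.9303.

134.930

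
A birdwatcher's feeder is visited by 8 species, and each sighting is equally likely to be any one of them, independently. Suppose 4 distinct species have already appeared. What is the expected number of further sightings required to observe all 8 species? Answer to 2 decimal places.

The wait to go from k to k+1 distinct species is geometric with mean 8/(8-k).
Sum over k = 4,...,7: E = 8/4 + 8/3 + 8/2 + 8/1 = 16.667.

16.67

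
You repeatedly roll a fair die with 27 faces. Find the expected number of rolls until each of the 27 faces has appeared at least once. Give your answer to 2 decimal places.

105.07

Split into phases: going from k distinct to k+1 distinct takes on average 27/(27-k) rolls.
E[T] = 27/27 + 27/26 + 27/25 + ... + 27/2 + 27/1 = 27·H_{27}.
H_{27} = 3.891, so E[T] = 105.069.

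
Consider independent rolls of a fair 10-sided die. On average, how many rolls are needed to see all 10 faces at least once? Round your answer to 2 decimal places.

29.29

The wait to go from k to k+1 distinct faces is geometric with mean 10/(10-k).
E[T] = 10/10 + 10/9 + 10/8 + ... + 10/2 + 10/1 = 10·H_{10}.
H_{10} = 2.929, so E[T] = 29.290.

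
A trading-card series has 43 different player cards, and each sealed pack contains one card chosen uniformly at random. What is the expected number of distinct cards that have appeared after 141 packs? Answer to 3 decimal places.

For each card, P(seen in 141 packs) = 1 - (42/43)^141 = 0.9638.
By linearity of expectation, E[distinct seen] = 43·(1 - (42/43)^141) = 41.4420.

41.442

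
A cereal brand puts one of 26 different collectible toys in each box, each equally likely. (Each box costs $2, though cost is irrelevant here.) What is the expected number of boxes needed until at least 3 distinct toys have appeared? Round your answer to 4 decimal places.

3.1233

With k distinct toys already seen, the next new one arrives after an expected 26/(26-k) boxes.
Sum over k = 0,...,2: E = 26/26 + 26/25 + 26/24 = 3.12333.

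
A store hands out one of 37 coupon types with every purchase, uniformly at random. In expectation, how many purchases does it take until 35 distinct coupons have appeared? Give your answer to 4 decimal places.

99.9587

With k distinct coupons already seen, the next new one arrives after an expected 37/(37-k) purchases.
Sum over k = 0,...,34: E = 37/37 + 37/36 + 37/35 + ... + 37/4 + 37/3 = 99.95869.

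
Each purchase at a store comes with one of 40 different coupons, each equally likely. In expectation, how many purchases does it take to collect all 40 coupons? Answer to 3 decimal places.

171.142

After k distinct coupons have appeared, the next purchase gives a new one with probability (40-k)/40, so the expected wait for the (k+1)-th is 40/(40-k).
E[T] = 40/40 + 40/39 + 40/38 + ... + 40/2 + 40/1 = 40·H_{40}.
H_{40} = 4.2785, so E[T] = 171.1417.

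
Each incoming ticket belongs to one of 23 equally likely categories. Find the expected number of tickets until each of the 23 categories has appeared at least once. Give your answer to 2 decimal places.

85.89

Split into phases: going from k distinct to k+1 distinct takes on average 23/(23-k) tickets.
E[T] = 23/23 + 23/22 + 23/21 + ... + 23/2 + 23/1 = 23·H_{23}.
H_{23} = 3.734, so E[T] = 85.889.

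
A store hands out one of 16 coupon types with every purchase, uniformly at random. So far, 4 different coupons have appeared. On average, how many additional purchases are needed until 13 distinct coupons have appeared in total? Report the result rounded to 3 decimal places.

20.318

From k distinct to k+1 distinct takes on average 16/(16-k) purchases.
Sum over k = 4,...,12: E = 16/12 + 16/11 + 16/10 + ... + 16/5 + 16/4 = 20.3180.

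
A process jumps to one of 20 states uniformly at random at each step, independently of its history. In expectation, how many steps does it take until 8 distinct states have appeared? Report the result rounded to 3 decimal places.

With k distinct states already seen, the next new one arrives after an expected 20/(20-k) steps.
Sum over k = 0,...,7: E = 20/20 + 20/19 + 20/18 + ... + 20/14 + 20/13 = 9.8906.

9.891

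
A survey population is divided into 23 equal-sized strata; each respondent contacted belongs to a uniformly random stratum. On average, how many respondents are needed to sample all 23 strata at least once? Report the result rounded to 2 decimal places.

The wait to go from k to k+1 distinct strata is geometric with mean 23/(23-k).
E[T] = 23/23 + 23/22 + 23/21 + ... + 23/2 + 23/1 = 23·H_{23}.
H_{23} = 3.734, so E[T] = 85.889.

85.89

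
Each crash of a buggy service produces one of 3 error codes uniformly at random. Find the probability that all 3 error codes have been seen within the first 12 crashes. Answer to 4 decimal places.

By inclusion–exclusion over which error codes are missing,
P(all seen) = Σ_{j=0}^{3} (-1)^j C(3,j)((3-j)/3)^12
= 1.00000 - 0.02312 + 0.00001 - 0.00000
= 0.97688.

0.9769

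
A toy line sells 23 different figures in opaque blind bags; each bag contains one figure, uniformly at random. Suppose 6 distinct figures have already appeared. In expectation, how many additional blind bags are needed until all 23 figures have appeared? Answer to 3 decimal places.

79.110

With k distinct figures already seen, the next new one takes an expected 23/(23-k) blind bags.
Sum over k = 6,...,22: E = 23/17 + 23/16 + 23/15 + ... + 23/2 + 23/1 = 79.1097.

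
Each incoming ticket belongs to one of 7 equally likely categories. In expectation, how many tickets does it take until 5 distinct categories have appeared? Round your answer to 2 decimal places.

7.65

With k distinct categories already seen, the next new one arrives after an expected 7/(7-k) tickets.
Sum over k = 0,...,4: E = 7/7 + 7/6 + 7/5 + 7/4 + 7/3 = 7.650.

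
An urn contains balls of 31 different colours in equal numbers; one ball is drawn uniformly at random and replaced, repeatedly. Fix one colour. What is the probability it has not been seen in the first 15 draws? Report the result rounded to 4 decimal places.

On each draw the fixed colour fails to appear with probability 30/31.
P(still missing after 15) = (30/31)^15 = 0.61150.

0.6115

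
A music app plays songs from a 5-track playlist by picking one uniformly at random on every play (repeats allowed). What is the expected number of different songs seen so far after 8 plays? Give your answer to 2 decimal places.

For each song, P(seen in 8 plays) = 1 - (4/5)^8 = 0.832.
By linearity of expectation, E[distinct seen] = 5·(1 - (4/5)^8) = 4.161.

4.16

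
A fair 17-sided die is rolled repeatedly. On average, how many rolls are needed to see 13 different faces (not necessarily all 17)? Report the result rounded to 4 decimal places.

With k distinct faces already seen, the next new one arrives after an expected 17/(17-k) rolls.
Sum over k = 0,...,12: E = 17/17 + 17/16 + 17/15 + ... + 17/6 + 17/5 = 23.05573.

23.0557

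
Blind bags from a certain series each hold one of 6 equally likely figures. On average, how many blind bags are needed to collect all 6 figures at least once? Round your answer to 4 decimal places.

14.7000

Split into phases: going from k distinct to k+1 distinct takes on average 6/(6-k) blind bags.
E[T] = 6/6 + 6/5 + 6/4 + 6/3 + 6/2 + 6/1 = 6·H_{6}.
H_{6} = 2.45000, so E[T] = 14.70000.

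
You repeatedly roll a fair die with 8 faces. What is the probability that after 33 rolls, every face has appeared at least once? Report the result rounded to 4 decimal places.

By inclusion–exclusion over which faces are missing,
P(all seen) = Σ_{j=0}^{8} (-1)^j C(8,j)((8-j)/8)^33
= 1.00000 - 0.09758 + 0.00211 - 0.00001 + 0.00000 - 0.00000 + 0.00000 - 0.00000 + 0.00000
= 0.90452.

0.9045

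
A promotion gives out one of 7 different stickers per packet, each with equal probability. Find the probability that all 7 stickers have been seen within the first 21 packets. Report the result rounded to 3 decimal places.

Let A_i be the event that sticker i is missing after 21 packets. By inclusion–exclusion on the A_i,
P(all seen) = Σ_{j=0}^{7} (-1)^j C(7,j)((7-j)/7)^21
= 1.0000 - 0.2749 + 0.0179 - 0.0003 + 0.0000 - 0.0000 + 0.0000 - 0.0000
= 0.7427.

0.743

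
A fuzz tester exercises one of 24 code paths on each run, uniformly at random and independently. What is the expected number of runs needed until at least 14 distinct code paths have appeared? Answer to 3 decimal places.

With k distinct code paths already seen, the next new one arrives after an expected 24/(24-k) runs.
Sum over k = 0,...,13: E = 24/24 + 24/23 + 24/22 + ... + 24/12 + 24/11 = 20.3278.

20.328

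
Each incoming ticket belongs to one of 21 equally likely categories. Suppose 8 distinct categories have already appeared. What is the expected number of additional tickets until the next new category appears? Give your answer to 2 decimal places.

Each ticket yields a new category with probability (21-8)/21 = 13/21, so the wait is geometric with mean 21/13.
E = 21/13 = 1.615.

1.62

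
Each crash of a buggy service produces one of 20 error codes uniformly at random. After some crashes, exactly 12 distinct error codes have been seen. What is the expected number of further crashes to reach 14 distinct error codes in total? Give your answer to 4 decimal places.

5.3571

With k distinct error codes already seen, the next new one takes an expected 20/(20-k) crashes.
Sum over k = 12,...,13: E = 20/8 + 20/7 = 5.35714.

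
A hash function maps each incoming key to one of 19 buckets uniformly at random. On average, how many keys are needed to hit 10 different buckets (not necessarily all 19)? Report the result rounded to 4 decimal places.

13.6567

With k distinct buckets already seen, the next new one arrives after an expected 19/(19-k) keys.
Sum over k = 0,...,9: E = 19/19 + 19/18 + 19/17 + ... + 19/11 + 19/10 = 13.65666.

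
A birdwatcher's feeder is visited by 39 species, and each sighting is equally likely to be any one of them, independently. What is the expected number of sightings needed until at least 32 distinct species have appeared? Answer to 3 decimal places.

With k distinct species already seen, the next new one arrives after an expected 39/(39-k) sightings.
Sum over k = 0,...,31: E = 39/39 + 39/38 + 39/37 + ... + 39/9 + 39/8 = 64.7667.

64.767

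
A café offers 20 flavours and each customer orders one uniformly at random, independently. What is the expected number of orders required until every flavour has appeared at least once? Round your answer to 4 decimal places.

71.9548

Split into phases: going from k distinct to k+1 distinct takes on average 20/(20-k) orders.
E[T] = 20/20 + 20/19 + 20/18 + ... + 20/2 + 20/1 = 20·H_{20}.
H_{20} = 3.59774, so E[T] = 71.95479.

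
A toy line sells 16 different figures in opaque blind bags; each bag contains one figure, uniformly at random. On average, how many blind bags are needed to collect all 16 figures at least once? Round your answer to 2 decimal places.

54.09

Split into phases: going from k distinct to k+1 distinct takes on average 16/(16-k) blind bags.
E[T] = 16/16 + 16/15 + 16/14 + ... + 16/2 + 16/1 = 16·H_{16}.
H_{16} = 3.381, so E[T] = 54.092.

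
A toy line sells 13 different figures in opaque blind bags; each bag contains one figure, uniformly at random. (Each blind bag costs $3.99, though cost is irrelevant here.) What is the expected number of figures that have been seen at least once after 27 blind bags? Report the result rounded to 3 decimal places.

11.503

For each figure, P(seen in 27 blind bags) = 1 - (12/13)^27 = 0.8848.
By linearity of expectation, E[distinct seen] = 13·(1 - (12/13)^27) = 11.5025.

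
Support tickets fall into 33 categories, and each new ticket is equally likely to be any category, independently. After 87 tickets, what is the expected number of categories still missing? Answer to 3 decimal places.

2.269

For each category, P(unseen after 87) = (32/33)^87 = 0.0688.
By linearity of expectation, E[unseen] = 33·(32/33)^87 = 2.2691.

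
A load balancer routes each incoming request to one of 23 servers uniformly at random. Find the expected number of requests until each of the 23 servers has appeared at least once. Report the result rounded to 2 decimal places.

85.89

After k distinct servers have appeared, the next request gives a new one with probability (23-k)/23, so the expected wait for the (k+1)-th is 23/(23-k).
E[T] = 23/23 + 23/22 + 23/21 + ... + 23/2 + 23/1 = 23·H_{23}.
H_{23} = 3.734, so E[T] = 85.889.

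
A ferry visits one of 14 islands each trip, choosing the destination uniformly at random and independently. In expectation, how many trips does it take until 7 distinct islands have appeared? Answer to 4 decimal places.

With k distinct islands already seen, the next new one arrives after an expected 14/(14-k) trips.
Sum over k = 0,...,6: E = 14/14 + 14/13 + 14/12 + ... + 14/9 + 14/8 = 9.22187.

9.2219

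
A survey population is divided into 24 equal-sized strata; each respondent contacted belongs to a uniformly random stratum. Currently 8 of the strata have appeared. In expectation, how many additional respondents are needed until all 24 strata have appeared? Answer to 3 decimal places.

81.137

From k distinct to k+1 distinct takes on average 24/(24-k) respondents.
Sum over k = 8,...,23: E = 24/16 + 24/15 + 24/14 + ... + 24/2 + 24/1 = 81.1375.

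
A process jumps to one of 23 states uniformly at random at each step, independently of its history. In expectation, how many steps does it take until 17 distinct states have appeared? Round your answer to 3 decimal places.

Going from k to k+1 distinct takes a geometric number of steps with mean 23/(23-k).
Sum over k = 0,...,16: E = 23/23 + 23/22 + 23/21 + ... + 23/8 + 23/7 = 29.5387.

29.539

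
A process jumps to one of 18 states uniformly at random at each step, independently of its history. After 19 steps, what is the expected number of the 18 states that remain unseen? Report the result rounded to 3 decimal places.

For each state, P(unseen after 19) = (17/18)^19 = 0.3376.
By linearity of expectation, E[unseen] = 18·(17/18)^19 = 6.0761.

6.076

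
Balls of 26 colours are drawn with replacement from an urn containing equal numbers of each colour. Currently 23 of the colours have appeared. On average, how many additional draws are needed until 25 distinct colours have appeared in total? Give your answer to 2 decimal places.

The wait to go from k to k+1 distinct colours is geometric with mean 26/(26-k).
Sum over k = 23,...,24: E = 26/3 + 26/2 = 21.667.

21.67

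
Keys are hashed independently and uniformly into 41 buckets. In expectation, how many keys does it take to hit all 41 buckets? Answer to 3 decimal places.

176.420

The wait to go from k to k+1 distinct buckets is geometric with mean 41/(41-k).
E[T] = 41/41 + 41/40 + 41/39 + ... + 41/2 + 41/1 = 41·H_{41}.
H_{41} = 4.3029, so E[T] = 176.4203.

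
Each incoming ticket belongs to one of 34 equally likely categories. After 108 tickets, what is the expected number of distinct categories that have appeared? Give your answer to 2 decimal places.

32.65

For each category, P(seen in 108 tickets) = 1 - (33/34)^108 = 0.960.
By linearity of expectation, E[distinct seen] = 34·(1 - (33/34)^108) = 32.647.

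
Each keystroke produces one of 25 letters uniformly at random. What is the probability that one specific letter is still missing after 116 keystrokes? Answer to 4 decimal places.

0.0088

On each keystroke the fixed letter fails to appear with probability 24/25.
P(still missing after 116) = (24/25)^116 = 0.00878.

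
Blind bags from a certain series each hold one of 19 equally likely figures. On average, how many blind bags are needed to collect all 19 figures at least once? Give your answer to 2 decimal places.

67.41

The wait to go from k to k+1 distinct figures is geometric with mean 19/(19-k).
E[T] = 19/19 + 19/18 + 19/17 + ... + 19/2 + 19/1 = 19·H_{19}.
H_{19} = 3.548, so E[T] = 67.407.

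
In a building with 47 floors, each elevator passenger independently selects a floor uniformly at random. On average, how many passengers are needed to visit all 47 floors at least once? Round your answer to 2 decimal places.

208.58

Split into phases: going from k distinct to k+1 distinct takes on average 47/(47-k) passengers.
E[T] = 47/47 + 47/46 + 47/45 + ... + 47/2 + 47/1 = 47·H_{47}.
H_{47} = 4.438, so E[T] = 208.584.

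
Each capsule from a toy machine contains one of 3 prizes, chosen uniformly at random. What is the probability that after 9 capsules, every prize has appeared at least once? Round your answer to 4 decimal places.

0.9221

By inclusion–exclusion over which prizes are missing,
P(all seen) = Σ_{j=0}^{3} (-1)^j C(3,j)((3-j)/3)^9
= 1.00000 - 0.07804 + 0.00015 - 0.00000
= 0.92212.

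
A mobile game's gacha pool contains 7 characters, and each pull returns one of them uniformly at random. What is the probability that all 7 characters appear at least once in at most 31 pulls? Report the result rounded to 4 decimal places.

By inclusion–exclusion over which characters are missing,
P(all seen) = Σ_{j=0}^{7} (-1)^j C(7,j)((7-j)/7)^31
= 1.00000 - 0.05885 + 0.00062 - 0.00000 + 0.00000 - 0.00000 + 0.00000 - 0.00000
= 0.94177.

0.9418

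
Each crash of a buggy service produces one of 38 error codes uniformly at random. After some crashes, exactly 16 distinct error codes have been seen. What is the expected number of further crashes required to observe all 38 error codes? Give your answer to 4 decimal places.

From k distinct to k+1 distinct takes on average 38/(38-k) crashes.
Sum over k = 16,...,37: E = 38/22 + 38/21 + 38/20 + ... + 38/2 + 38/1 = 140.25090.

140.2509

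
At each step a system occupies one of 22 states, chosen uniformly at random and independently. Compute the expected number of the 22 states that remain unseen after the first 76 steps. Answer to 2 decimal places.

0.64

For each state, P(unseen after 76) = (21/22)^76 = 0.029.
By linearity of expectation, E[unseen] = 22·(21/22)^76 = 0.641.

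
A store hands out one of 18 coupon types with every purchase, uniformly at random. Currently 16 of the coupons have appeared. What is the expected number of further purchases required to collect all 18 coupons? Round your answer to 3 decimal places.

27.000

With k distinct coupons already seen, the next new one takes an expected 18/(18-k) purchases.
Sum over k = 16,...,17: E = 18/2 + 18/1 = 27.0000.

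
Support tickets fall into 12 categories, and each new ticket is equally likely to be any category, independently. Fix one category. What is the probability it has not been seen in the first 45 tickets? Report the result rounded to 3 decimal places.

0.020

Each ticket misses the fixed category with probability (12-1)/12 = 11/12, independently.
P(still missing after 45) = (11/12)^45 = 0.0199.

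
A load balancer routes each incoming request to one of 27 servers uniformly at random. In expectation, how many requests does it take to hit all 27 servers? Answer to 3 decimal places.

The wait to go from k to k+1 distinct servers is geometric with mean 27/(27-k).
E[T] = 27/27 + 27/26 + 27/25 + ... + 27/2 + 27/1 = 27·H_{27}.
H_{27} = 3.8915, so E[T] = 105.0693.

105.069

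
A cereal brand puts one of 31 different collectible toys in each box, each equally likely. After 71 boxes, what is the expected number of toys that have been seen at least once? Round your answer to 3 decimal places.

27.978

For each toy, P(seen in 71 boxes) = 1 - (30/31)^71 = 0.9025.
By linearity of expectation, E[distinct seen] = 31·(1 - (30/31)^71) = 27.9780.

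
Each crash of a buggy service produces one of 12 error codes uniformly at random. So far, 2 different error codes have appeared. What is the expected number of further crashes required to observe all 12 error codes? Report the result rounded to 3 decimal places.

35.148

With k distinct error codes already seen, the next new one takes an expected 12/(12-k) crashes.
Sum over k = 2,...,11: E = 12/10 + 12/9 + 12/8 + ... + 12/2 + 12/1 = 35.1476.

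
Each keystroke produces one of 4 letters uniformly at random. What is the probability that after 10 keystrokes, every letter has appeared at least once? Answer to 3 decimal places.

By inclusion–exclusion over which letters are missing,
P(all seen) = Σ_{j=0}^{4} (-1)^j C(4,j)((4-j)/4)^10
= 1.0000 - 0.2253 + 0.0059 - 0.0000 + 0.0000
= 0.7806.

0.781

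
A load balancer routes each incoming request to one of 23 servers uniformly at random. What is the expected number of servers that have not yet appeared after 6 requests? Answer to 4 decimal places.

17.6156

For each server, P(unseen after 6) = (22/23)^6 = 0.76589.
By linearity of expectation, E[unseen] = 23·(22/23)^6 = 17.61558.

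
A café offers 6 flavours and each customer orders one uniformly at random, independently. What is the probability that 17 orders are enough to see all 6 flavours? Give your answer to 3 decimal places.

Let A_i be the event that flavour i is missing after 17 orders. By inclusion–exclusion on the A_i,
P(all seen) = Σ_{j=0}^{6} (-1)^j C(6,j)((6-j)/6)^17
= 1.0000 - 0.2704 + 0.0152 - 0.0002 + 0.0000 - 0.0000 + 0.0000
= 0.7446.

0.745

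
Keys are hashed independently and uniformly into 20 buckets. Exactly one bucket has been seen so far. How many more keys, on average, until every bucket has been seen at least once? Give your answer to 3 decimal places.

70.955

From k distinct to k+1 distinct takes on average 20/(20-k) keys.
Sum over k = 1,...,19: E = 20/19 + 20/18 + 20/17 + ... + 20/2 + 20/1 = 70.9548.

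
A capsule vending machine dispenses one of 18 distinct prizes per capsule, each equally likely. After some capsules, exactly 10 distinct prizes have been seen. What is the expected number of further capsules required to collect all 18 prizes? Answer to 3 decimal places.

48.921

The wait to go from k to k+1 distinct prizes is geometric with mean 18/(18-k).
Sum over k = 10,...,17: E = 18/8 + 18/7 + 18/6 + ... + 18/2 + 18/1 = 48.9214.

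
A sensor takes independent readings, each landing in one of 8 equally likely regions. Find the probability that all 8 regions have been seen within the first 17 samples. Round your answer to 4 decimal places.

By inclusion–exclusion over which regions are missing,
P(all seen) = Σ_{j=0}^{8} (-1)^j C(8,j)((8-j)/8)^17
= 1.00000 - 0.82647 + 0.21047 - 0.01897 + 0.00053 - 0.00000 + 0.00000 - 0.00000 + 0.00000
= 0.36556.

0.3656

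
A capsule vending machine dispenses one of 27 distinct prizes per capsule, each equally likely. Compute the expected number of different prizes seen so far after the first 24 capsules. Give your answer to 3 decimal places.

16.086

For each prize, P(seen in 24 capsules) = 1 - (26/27)^24 = 0.5958.
By linearity of expectation, E[distinct seen] = 27·(1 - (26/27)^24) = 16.0858.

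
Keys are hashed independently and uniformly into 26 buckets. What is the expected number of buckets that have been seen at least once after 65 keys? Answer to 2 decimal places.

For each bucket, P(seen in 65 keys) = 1 - (25/26)^65 = 0.922.
By linearity of expectation, E[distinct seen] = 26·(1 - (25/26)^65) = 23.969.

23.97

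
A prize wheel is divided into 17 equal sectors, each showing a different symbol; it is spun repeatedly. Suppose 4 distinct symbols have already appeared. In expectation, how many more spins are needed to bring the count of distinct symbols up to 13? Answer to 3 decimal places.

18.646

The wait to go from k to k+1 distinct symbols is geometric with mean 17/(17-k).
Sum over k = 4,...,12: E = 17/13 + 17/12 + 17/11 + ... + 17/6 + 17/5 = 18.6456.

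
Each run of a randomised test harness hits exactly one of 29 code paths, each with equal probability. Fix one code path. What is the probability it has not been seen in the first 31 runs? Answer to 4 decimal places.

0.3369

Each run misses the fixed code path with probability (29-1)/29 = 28/29, independently.
P(still missing after 31) = (28/29)^31 = 0.33695.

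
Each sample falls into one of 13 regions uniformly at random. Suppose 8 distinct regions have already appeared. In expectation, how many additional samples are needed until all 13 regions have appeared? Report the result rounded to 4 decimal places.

The wait to go from k to k+1 distinct regions is geometric with mean 13/(13-k).
Sum over k = 8,...,12: E = 13/5 + 13/4 + 13/3 + 13/2 + 13/1 = 29.68333.

29.6833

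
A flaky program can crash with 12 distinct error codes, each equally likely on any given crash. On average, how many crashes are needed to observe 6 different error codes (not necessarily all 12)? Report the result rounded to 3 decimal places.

7.839

With k distinct error codes already seen, the next new one arrives after an expected 12/(12-k) crashes.
Sum over k = 0,...,5: E = 12/12 + 12/11 + 12/10 + 12/9 + 12/8 + 12/7 = 7.8385.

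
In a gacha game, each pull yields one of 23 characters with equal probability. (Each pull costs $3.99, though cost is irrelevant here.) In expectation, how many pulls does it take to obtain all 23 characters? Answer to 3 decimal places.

85.889

After k distinct characters have appeared, the next pull gives a new one with probability (23-k)/23, so the expected wait for the (k+1)-th is 23/(23-k).
E[T] = 23/23 + 23/22 + 23/21 + ... + 23/2 + 23/1 = 23·H_{23}.
H_{23} = 3.7343, so E[T] = 85.8887.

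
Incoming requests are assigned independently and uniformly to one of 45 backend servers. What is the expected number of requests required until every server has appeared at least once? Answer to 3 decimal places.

Split into phases: going from k distinct to k+1 distinct takes on average 45/(45-k) requests.
E[T] = 45/45 + 45/44 + 45/43 + ... + 45/2 + 45/1 = 45·H_{45}.
H_{45} = 4.3949, so E[T] = 197.7727.

197.773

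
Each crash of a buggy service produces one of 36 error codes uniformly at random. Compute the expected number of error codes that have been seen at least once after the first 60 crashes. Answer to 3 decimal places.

For each error code, P(seen in 60 crashes) = 1 - (35/36)^60 = 0.8155.
By linearity of expectation, E[distinct seen] = 36·(1 - (35/36)^60) = 29.3590.

29.359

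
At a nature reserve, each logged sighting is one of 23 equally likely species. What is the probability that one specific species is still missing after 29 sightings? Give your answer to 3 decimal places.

0.276

Each sighting misses the fixed species with probability (23-1)/23 = 22/23, independently.
P(still missing after 29) = (22/23)^29 = 0.2755.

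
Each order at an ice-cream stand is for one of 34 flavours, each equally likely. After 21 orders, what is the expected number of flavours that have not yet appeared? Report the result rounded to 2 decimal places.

For each flavour, P(unseen after 21) = (33/34)^21 = 0.534.
By linearity of expectation, E[unseen] = 34·(33/34)^21 = 18.164.

18.16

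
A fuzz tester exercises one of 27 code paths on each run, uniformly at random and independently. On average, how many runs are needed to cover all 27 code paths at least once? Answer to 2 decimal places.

Split into phases: going from k distinct to k+1 distinct takes on average 27/(27-k) runs.
E[T] = 27/27 + 27/26 + 27/25 + ... + 27/2 + 27/1 = 27·H_{27}.
H_{27} = 3.891, so E[T] = 105.069.

105.07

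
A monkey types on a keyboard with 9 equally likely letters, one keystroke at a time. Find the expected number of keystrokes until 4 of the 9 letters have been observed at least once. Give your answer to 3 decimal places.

4.911

With k distinct letters already seen, the next new one arrives after an expected 9/(9-k) keystrokes.
Sum over k = 0,...,3: E = 9/9 + 9/8 + 9/7 + 9/6 = 4.9107.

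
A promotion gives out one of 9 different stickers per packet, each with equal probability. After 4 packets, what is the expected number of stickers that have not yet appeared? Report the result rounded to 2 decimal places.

For each sticker, P(unseen after 4) = (8/9)^4 = 0.624.
By linearity of expectation, E[unseen] = 9·(8/9)^4 = 5.619.

5.62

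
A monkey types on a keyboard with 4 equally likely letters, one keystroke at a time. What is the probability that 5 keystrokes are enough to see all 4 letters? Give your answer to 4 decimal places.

0.2344

By inclusion–exclusion over which letters are missing,
P(all seen) = Σ_{j=0}^{4} (-1)^j C(4,j)((4-j)/4)^5
= 1.00000 - 0.94922 + 0.18750 - 0.00391 + 0.00000
= 0.23438.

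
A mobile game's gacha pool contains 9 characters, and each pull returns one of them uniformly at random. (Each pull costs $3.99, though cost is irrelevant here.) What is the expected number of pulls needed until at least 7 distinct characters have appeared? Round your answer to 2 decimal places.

11.96

Going from k to k+1 distinct takes a geometric number of pulls with mean 9/(9-k).
Sum over k = 0,...,6: E = 9/9 + 9/8 + 9/7 + ... + 9/4 + 9/3 = 11.961.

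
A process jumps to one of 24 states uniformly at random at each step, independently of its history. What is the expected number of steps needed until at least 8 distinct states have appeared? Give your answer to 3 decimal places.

With k distinct states already seen, the next new one arrives after an expected 24/(24-k) steps.
Sum over k = 0,...,7: E = 24/24 + 24/23 + 24/22 + ... + 24/18 + 24/17 = 9.4855.

9.486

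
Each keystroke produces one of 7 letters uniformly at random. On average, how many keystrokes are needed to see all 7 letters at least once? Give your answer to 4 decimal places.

18.1500

Split into phases: going from k distinct to k+1 distinct takes on average 7/(7-k) keystrokes.
E[T] = 7/7 + 7/6 + 7/5 + ... + 7/2 + 7/1 = 7·H_{7}.
H_{7} = 2.59286, so E[T] = 18.15000.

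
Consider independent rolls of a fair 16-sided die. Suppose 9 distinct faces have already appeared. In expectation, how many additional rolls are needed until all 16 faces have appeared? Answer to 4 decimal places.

41.4857

With k distinct faces already seen, the next new one takes an expected 16/(16-k) rolls.
Sum over k = 9,...,15: E = 16/7 + 16/6 + 16/5 + ... + 16/2 + 16/1 = 41.48571.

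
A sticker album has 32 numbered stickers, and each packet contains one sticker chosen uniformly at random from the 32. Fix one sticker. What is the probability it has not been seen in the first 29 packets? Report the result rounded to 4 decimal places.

0.3982

Each packet misses the fixed sticker with probability (32-1)/32 = 31/32, independently.
P(still missing after 29) = (31/32)^29 = 0.39824.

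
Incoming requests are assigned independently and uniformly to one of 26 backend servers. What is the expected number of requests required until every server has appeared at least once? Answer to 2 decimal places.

The wait to go from k to k+1 distinct servers is geometric with mean 26/(26-k).
E[T] = 26/26 + 26/25 + 26/24 + ... + 26/2 + 26/1 = 26·H_{26}.
H_{26} = 3.854, so E[T] = 100.215.

100.21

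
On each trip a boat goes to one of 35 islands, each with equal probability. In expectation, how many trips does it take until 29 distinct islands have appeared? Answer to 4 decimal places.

With k distinct islands already seen, the next new one arrives after an expected 35/(35-k) trips.
Sum over k = 0,...,28: E = 35/35 + 35/34 + 35/33 + ... + 35/8 + 35/7 = 59.38735.

59.3873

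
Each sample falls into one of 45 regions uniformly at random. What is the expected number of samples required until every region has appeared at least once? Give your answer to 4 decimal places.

After k distinct regions have appeared, the next sample gives a new one with probability (45-k)/45, so the expected wait for the (k+1)-th is 45/(45-k).
E[T] = 45/45 + 45/44 + 45/43 + ... + 45/2 + 45/1 = 45·H_{45}.
H_{45} = 4.39495, so E[T] = 197.77267.

197.7727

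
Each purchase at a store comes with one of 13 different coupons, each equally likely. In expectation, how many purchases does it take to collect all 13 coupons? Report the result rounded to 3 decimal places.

41.342

After k distinct coupons have appeared, the next purchase gives a new one with probability (13-k)/13, so the expected wait for the (k+1)-th is 13/(13-k).
E[T] = 13/13 + 13/12 + 13/11 + ... + 13/2 + 13/1 = 13·H_{13}.
H_{13} = 3.1801, so E[T] = 41.3417.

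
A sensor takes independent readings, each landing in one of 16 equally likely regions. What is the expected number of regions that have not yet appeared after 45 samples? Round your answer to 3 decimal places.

For each region, P(unseen after 45) = (15/16)^45 = 0.0548.
By linearity of expectation, E[unseen] = 16·(15/16)^45 = 0.8767.

0.877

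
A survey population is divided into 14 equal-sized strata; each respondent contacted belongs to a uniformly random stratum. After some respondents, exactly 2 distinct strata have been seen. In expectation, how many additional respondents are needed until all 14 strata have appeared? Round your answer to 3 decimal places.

From k distinct to k+1 distinct takes on average 14/(14-k) respondents.
Sum over k = 2,...,13: E = 14/12 + 14/11 + 14/10 + ... + 14/2 + 14/1 = 43.4449.

43.445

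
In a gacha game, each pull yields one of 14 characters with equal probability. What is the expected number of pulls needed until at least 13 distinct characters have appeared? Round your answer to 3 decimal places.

With k distinct characters already seen, the next new one arrives after an expected 14/(14-k) pulls.
Sum over k = 0,...,12: E = 14/14 + 14/13 + 14/12 + ... + 14/3 + 14/2 = 31.5219.

31.522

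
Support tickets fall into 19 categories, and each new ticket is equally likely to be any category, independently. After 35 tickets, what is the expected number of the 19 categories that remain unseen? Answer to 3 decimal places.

2.864

For each category, P(unseen after 35) = (18/19)^35 = 0.1507.
By linearity of expectation, E[unseen] = 19·(18/19)^35 = 2.8636.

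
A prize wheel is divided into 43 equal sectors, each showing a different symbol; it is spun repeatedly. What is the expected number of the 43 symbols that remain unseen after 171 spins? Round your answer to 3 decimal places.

0.769

For each symbol, P(unseen after 171) = (42/43)^171 = 0.0179.
By linearity of expectation, E[unseen] = 43·(42/43)^171 = 0.7691.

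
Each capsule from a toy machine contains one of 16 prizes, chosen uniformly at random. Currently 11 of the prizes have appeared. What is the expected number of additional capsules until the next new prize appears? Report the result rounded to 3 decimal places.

3.200

The number of capsules until the next new prize is geometric with success probability 5/16, so its mean is 16/5.
E = 16/5 = 3.2000.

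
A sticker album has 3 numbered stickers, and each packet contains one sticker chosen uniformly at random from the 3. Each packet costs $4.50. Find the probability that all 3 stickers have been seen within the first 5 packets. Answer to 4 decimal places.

0.6173

Let A_i be the event that sticker i is missing after 5 packets. By inclusion–exclusion on the A_i,
P(all seen) = Σ_{j=0}^{3} (-1)^j C(3,j)((3-j)/3)^5
= 1.00000 - 0.39506 + 0.01235 - 0.00000
= 0.61728.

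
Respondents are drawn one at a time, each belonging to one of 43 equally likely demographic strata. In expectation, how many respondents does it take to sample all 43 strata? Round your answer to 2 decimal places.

After k distinct strata have appeared, the next respondent gives a new one with probability (43-k)/43, so the expected wait for the (k+1)-th is 43/(43-k).
E[T] = 43/43 + 43/42 + 43/41 + ... + 43/2 + 43/1 = 43·H_{43}.
H_{43} = 4.350, so E[T] = 187.050.

187.05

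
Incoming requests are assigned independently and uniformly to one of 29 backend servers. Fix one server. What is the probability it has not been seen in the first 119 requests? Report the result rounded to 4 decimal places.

On each request the fixed server fails to appear with probability 28/29.
P(still missing after 119) = (28/29)^119 = 0.01536.

0.0154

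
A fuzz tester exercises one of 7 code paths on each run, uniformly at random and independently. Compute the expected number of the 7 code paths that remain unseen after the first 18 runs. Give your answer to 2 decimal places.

For each code path, P(unseen after 18) = (6/7)^18 = 0.062.
By linearity of expectation, E[unseen] = 7·(6/7)^18 = 0.437.

0.44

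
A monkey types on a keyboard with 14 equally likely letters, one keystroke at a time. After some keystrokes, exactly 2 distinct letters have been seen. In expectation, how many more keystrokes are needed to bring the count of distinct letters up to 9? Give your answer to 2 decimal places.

From k distinct to k+1 distinct takes on average 14/(14-k) keystrokes.
Sum over k = 2,...,8: E = 14/12 + 14/11 + 14/10 + ... + 14/7 + 14/6 = 11.478.

11.48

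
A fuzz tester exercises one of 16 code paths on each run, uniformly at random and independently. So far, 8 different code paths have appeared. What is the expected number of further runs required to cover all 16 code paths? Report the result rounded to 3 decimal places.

43.486

From k distinct to k+1 distinct takes on average 16/(16-k) runs.
Sum over k = 8,...,15: E = 16/8 + 16/7 + 16/6 + ... + 16/2 + 16/1 = 43.4857.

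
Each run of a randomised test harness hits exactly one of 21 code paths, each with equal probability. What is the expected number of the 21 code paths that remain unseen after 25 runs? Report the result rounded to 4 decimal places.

6.2014

For each code path, P(unseen after 25) = (20/21)^25 = 0.29530.
By linearity of expectation, E[unseen] = 21·(20/21)^25 = 6.20136.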